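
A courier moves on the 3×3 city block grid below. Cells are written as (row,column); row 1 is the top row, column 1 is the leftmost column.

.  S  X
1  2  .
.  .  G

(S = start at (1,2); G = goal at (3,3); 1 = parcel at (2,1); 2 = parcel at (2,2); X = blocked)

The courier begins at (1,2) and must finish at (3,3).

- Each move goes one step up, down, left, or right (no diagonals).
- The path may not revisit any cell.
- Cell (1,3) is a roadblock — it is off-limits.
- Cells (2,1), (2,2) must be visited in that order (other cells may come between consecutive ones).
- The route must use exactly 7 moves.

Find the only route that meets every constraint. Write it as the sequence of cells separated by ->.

(1,2) -> (1,1) -> (2,1) -> (3,1) -> (3,2) -> (2,2) -> (2,3) -> (3,3)

The waypoints must appear in the order (2,1), (2,2), with no cell reused.
Route from (1,2): left to (1,1), 2× down (reaching (3,1)), right to (3,2), up to (2,2), right to (2,3), down to (3,3) — 7 moves in all.
Check: order respected (1 at step 2, 2 at step 5); 7 moves as required.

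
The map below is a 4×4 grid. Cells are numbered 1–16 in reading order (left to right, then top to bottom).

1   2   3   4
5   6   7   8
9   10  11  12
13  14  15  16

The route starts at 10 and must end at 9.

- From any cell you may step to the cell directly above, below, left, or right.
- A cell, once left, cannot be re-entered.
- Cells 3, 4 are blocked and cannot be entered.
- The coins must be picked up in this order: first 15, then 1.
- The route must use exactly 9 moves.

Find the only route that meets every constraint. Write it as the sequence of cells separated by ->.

10 -> 14 -> 15 -> 11 -> 7 -> 6 -> 2 -> 1 -> 5 -> 9

The waypoints must appear in the order 15, 1, with no cell reused.
Route from 10: down 1 to 14, right 1 to 15, up 2 to 7, left 1 to 6, up 1 to 2, left 1 to 1, down 2 to 9 — 9 moves in all.
Check: order respected (15 at step 2, 1 at step 7); 9 moves as required.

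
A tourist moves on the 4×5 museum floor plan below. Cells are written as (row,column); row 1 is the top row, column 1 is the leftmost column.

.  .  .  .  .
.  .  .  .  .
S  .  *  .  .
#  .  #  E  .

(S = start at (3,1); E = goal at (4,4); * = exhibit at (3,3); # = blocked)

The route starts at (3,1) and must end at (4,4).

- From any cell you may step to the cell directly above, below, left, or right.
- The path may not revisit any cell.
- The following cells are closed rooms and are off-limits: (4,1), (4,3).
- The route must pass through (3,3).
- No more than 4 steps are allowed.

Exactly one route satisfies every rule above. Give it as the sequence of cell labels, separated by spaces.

(3,1) (3,2) (3,3) (3,4) (4,4)

The budget equals the shortest possible length, so every move has to be on a shortest route through the required cells.
Route from (3,1): right 3 to (3,4), down 1 to (4,4) — 4 moves in all.
Check: all required cells visited; 4 ≤ 4 moves.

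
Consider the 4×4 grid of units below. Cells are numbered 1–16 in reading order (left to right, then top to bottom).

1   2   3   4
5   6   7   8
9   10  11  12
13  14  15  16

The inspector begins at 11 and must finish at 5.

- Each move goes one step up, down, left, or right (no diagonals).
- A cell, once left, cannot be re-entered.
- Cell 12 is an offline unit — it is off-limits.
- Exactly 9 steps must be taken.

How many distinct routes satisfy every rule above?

5

Need simple routes of exactly 9 moves from 11 to 5 (Manhattan distance 3, so 3 moves are spent on a detour and 3 undoing it).
Enumerating: 11 7 3 2 6 10 14 13 9 5 | 11 7 8 4 3 2 6 10 9 5 | 11 15 14 10 6 7 3 2 1 5 | 11 15 14 13 9 10 6 2 1 5 | 11 10 6 7 8 4 3 2 1 5.
That gives 5 routes.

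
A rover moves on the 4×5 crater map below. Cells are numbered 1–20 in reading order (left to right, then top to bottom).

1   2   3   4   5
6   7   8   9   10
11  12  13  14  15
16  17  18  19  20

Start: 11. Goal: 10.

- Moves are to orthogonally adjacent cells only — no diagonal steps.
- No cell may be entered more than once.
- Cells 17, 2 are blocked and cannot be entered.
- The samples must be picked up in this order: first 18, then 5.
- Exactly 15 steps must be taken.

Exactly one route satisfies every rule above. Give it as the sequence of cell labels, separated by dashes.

11 - 6 - 7 - 12 - 13 - 18 - 19 - 20 - 15 - 14 - 9 - 8 - 3 - 4 - 5 - 10

The waypoints must appear in the order 18, 5, with no cell reused.
Route from 11: up to 6, right to 7, down to 12, right to 13, down to 18, 2× right (reaching 20), up to 15, left to 14, up to 9, left to 8, up to 3, 2× right (reaching 5), down to 10 — 15 moves in all.
Check: order respected (18 at step 5, 5 at step 14); 15 moves as required.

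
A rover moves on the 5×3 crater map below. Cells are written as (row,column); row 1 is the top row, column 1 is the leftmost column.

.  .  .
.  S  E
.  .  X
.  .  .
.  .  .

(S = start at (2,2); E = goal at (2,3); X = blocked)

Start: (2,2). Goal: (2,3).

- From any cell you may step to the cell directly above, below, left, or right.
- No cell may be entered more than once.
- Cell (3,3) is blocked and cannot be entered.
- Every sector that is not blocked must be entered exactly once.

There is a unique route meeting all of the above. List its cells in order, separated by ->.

Need to visit all 14 open cells exactly once, starting at (2,2) and ending at (2,3).
Route from (2,2): 2× down (reaching (4,2)), right to (4,3), down to (5,3), 2× left (reaching (5,1)), 4× up (reaching (1,1)), 2× right (reaching (1,3)), down to (2,3) — 13 moves in all.
Check: all 14 open cells covered.

(2,2) -> (3,2) -> (4,2) -> (4,3) -> (5,3) -> (5,2) -> (5,1) -> (4,1) -> (3,1) -> (2,1) -> (1,1) -> (1,2) -> (1,3) -> (2,3)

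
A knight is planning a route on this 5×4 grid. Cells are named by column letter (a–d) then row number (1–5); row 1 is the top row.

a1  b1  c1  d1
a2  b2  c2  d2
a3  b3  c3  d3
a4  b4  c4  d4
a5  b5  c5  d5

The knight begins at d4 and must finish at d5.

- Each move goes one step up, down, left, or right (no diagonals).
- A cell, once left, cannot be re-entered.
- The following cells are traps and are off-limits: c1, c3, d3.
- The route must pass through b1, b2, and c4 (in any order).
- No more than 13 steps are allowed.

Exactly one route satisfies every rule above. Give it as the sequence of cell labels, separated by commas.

d4, c4, b4, b3, b2, b1, a1, a2, a3, a4, a5, b5, c5, d5

Any route must reach b1, b2, and c4 and still end at d5 within 13 moves, so the order of the required stops is forced.
Route from d4: left 2 to b4, up 3 to b1, left 1 to a1, down 4 to a5, right 3 to d5 — 13 moves in all.
Check: all required cells visited; 13 ≤ 13 moves.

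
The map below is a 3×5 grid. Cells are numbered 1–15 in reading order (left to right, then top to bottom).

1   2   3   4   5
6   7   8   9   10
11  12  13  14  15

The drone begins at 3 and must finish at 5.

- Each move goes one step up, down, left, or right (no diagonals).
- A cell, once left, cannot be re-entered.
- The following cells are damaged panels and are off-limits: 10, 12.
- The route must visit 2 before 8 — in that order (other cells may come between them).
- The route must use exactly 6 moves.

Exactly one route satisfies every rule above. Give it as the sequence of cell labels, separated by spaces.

3 2 7 8 9 4 5

The waypoints must appear in the order 2, 8, with no cell reused.
Route from 3: left to 2, down to 7, 2× right (reaching 9), up to 4, right to 5 — 6 moves in all.
Check: order respected (2 at step 1, 8 at step 3); 6 moves as required.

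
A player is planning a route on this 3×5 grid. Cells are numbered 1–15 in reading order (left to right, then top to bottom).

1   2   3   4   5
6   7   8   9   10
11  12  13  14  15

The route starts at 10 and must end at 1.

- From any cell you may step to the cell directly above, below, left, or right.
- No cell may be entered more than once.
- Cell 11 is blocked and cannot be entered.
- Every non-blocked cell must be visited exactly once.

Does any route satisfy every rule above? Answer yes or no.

no

Exhausting the options from 10, every branch either dead-ends against blocked cells, would have to re-enter a cell already used, or reaches the goal with a constraint still unmet.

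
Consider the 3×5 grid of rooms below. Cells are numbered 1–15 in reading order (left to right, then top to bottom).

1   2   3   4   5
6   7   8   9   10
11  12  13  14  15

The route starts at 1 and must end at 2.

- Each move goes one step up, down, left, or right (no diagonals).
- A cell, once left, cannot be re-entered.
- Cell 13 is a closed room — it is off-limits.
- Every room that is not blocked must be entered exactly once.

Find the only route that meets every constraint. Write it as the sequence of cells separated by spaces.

Need to visit all 14 open cells exactly once, starting at 1 and ending at 2.
Cell 12 has only two open neighbours (7 and 11), so the path must pass straight through it: one of those is the cell it's entered from and the other is where it exits.
Route from 1: 2× down (reaching 11), right to 12, up to 7, 2× right (reaching 9), down to 14, right to 15, 2× up (reaching 5), 3× left (reaching 2) — 13 moves in all.
Check: all 14 open cells covered.

1 6 11 12 7 8 9 14 15 10 5 4 3 2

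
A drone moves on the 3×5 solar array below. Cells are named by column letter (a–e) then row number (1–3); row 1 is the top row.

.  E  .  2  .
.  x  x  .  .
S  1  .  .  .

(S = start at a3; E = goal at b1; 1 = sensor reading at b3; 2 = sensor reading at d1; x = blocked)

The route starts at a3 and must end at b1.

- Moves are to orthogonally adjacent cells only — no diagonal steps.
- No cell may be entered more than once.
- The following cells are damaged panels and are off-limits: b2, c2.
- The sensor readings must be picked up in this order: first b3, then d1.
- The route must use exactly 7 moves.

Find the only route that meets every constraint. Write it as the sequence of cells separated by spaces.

The waypoints must appear in the order b3, d1, with no cell reused.
Route from a3: right 3 to d3, up 2 to d1, left 2 to b1 — 7 moves in all.
Check: order respected (1 at step 1, 2 at step 5); 7 moves as required.

a3 b3 c3 d3 d2 d1 c1 b1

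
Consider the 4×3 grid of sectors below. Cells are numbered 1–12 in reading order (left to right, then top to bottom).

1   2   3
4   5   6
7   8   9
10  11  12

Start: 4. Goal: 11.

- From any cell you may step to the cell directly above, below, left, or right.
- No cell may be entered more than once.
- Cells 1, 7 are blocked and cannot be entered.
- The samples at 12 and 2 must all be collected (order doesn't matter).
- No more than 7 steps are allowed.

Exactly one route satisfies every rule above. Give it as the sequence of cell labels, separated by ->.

4 -> 5 -> 2 -> 3 -> 6 -> 9 -> 12 -> 11

The budget equals the shortest possible length, so every move has to be on a shortest route through the required cells.
Route from 4: right to 5, up to 2, right to 3, 3× down (reaching 12), left to 11 — 7 moves in all.
Check: all required cells visited; 7 ≤ 7 moves.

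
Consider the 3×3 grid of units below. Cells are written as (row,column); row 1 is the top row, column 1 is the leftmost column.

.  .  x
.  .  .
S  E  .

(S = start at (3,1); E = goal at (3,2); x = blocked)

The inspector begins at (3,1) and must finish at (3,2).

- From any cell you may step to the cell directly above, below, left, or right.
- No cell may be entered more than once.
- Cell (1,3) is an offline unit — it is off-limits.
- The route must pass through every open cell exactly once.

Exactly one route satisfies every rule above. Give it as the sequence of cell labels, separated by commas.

(3,1), (2,1), (1,1), (1,2), (2,2), (2,3), (3,3), (3,2)

Need to visit all 8 open cells exactly once, starting at (3,1) and ending at (3,2).
Route from (3,1): 2× up (reaching (1,1)), right to (1,2), down to (2,2), right to (2,3), down to (3,3), left to (3,2) — 7 moves in all.
Check: all 8 open cells covered.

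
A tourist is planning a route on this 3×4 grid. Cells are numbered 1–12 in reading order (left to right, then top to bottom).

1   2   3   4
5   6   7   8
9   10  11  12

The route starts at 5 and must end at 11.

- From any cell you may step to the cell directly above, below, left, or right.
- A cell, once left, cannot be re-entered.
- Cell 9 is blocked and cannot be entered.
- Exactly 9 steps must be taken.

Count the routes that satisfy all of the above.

Need simple routes of exactly 9 moves from 5 to 11 (Manhattan distance 3, so 3 moves are spent on a detour and 3 undoing it).
Enumerating: 5 1 2 6 7 3 4 8 12 11 | 5 1 2 3 4 8 7 6 10 11.
That gives 2 routes.

2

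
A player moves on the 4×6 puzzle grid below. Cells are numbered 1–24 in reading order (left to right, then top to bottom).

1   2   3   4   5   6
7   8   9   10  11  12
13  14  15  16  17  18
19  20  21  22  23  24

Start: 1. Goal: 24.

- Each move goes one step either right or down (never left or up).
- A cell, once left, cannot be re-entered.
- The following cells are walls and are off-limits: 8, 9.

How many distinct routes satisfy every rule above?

A right/down-only route from 1 to 24 makes exactly 3 down-moves and 5 right-moves in some order.
With no other constraints that would be C(8,3) = 56 routes.
Subtract routes through each blocked cell (inclusion–exclusion for overlaps): − through 8: 30 − through 9: 30 + through 8&9: 20 → 16.
That gives 16 routes.

16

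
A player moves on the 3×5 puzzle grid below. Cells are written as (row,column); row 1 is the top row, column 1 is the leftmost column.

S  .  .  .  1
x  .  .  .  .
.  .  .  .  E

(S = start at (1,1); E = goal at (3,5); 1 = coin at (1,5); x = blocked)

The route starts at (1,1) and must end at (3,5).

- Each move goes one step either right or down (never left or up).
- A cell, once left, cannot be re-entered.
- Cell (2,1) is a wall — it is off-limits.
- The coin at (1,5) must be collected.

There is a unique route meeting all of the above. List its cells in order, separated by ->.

(1,1) -> (1,2) -> (1,3) -> (1,4) -> (1,5) -> (2,5) -> (3,5)

Moves only go right or down, so the column and row indices never decrease.
Route from (1,1): 4× right (reaching (1,5)), 2× down (reaching (3,5)) — 6 moves in all.
Check: all required cells visited.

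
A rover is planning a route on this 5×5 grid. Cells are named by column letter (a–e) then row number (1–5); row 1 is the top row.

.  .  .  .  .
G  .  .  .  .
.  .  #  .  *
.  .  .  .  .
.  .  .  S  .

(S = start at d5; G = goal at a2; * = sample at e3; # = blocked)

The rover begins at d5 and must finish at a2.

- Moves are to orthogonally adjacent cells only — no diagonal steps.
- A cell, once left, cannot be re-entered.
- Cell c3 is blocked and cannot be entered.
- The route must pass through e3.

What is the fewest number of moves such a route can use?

Any route passes through e3 somewhere between d5 and a2. Summing Manhattan distances along the two legs (d5 → e3 → a2) gives a lower bound of 3 + 5 = 8 moves.
A route of 8 moves achieves this: d5 → d4 → d3 → e3 → e2 → d2 → c2 → b2 → a2.
Since 8 matches the lower bound, it is optimal.

8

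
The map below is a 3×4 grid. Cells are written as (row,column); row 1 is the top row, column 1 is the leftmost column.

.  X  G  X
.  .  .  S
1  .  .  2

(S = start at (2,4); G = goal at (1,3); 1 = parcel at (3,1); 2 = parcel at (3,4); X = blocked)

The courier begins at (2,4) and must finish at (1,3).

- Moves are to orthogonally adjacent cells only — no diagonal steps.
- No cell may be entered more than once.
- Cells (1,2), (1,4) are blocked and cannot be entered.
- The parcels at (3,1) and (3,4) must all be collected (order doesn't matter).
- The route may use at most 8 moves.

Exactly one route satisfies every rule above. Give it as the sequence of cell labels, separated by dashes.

(2,4) - (3,4) - (3,3) - (3,2) - (3,1) - (2,1) - (2,2) - (2,3) - (1,3)

Any route must reach (3,1) and (3,4) and still end at (1,3) within 8 moves, so the order of the required stops is forced.
Route from (2,4): down to (3,4), 3× left (reaching (3,1)), up to (2,1), 2× right (reaching (2,3)), up to (1,3) — 8 moves in all.
Check: all required cells visited; 8 ≤ 8 moves.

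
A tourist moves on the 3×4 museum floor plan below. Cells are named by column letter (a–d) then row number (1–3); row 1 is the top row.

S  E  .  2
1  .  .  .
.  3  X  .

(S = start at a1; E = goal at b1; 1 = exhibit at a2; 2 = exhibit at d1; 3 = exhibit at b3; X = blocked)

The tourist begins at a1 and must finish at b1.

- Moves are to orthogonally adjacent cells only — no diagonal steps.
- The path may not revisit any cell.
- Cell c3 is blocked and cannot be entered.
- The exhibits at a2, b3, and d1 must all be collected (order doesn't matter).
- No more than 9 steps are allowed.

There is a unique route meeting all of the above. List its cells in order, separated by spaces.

Any route must reach a2, b3, and d1 and still end at b1 within 9 moves, so the order of the required stops is forced.
Route from a1: down 2 to a3, right 1 to b3, up 1 to b2, right 2 to d2, up 1 to d1, left 2 to b1 — 9 moves in all.
Check: all required cells visited; 9 ≤ 9 moves.

a1 a2 a3 b3 b2 c2 d2 d1 c1 b1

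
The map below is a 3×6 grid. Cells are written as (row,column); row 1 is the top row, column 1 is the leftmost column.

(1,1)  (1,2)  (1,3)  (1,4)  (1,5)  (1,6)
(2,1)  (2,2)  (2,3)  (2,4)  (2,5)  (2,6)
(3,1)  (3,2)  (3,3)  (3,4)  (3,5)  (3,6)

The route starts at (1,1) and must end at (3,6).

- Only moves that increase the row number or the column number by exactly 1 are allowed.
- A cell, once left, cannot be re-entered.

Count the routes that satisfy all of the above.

21

A right/down-only route from (1,1) to (3,6) makes exactly 2 down-moves and 5 right-moves in some order.
With no other constraints that would be C(7,2) = 21 routes.
That gives 21 routes.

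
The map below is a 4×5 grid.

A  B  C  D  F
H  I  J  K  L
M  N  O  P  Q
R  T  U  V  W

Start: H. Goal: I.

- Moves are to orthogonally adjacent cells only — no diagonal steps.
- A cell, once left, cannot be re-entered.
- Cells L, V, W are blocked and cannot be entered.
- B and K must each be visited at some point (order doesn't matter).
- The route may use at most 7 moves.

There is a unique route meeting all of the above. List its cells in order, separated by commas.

The budget equals the shortest possible length, so every move has to be on a shortest route through the required cells.
Route from H: up 1 to A, right 3 to D, down 1 to K, left 2 to I — 7 moves in all.
Check: all required cells visited; 7 ≤ 7 moves.

H, A, B, C, D, K, J, I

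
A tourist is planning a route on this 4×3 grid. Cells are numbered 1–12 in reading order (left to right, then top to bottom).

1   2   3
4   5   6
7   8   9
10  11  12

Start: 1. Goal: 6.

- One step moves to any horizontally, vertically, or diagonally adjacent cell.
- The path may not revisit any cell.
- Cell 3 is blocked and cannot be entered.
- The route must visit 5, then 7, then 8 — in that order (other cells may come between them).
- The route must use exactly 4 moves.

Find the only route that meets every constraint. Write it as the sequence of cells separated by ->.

The waypoints must appear in the order 5, 7, 8, with no cell reused.
Route from 1: down-right to 5, down-left to 7, right to 8, up-right to 6 — 4 moves in all.
Check: order respected (5 at step 1, 7 at step 2, 8 at step 3); 4 moves as required.

1 -> 5 -> 7 -> 8 -> 6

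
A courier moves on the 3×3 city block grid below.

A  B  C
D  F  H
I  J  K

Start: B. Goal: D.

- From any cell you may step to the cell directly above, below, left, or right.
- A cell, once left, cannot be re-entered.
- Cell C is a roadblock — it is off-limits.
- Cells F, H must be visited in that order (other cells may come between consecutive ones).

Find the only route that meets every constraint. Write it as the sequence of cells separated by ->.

B -> F -> H -> K -> J -> I -> D

The waypoints must appear in the order F, H, with no cell reused.
Route from B: down 1 to F, right 1 to H, down 1 to K, left 2 to I, up 1 to D — 6 moves in all.
Check: order respected (F at step 1, H at step 2).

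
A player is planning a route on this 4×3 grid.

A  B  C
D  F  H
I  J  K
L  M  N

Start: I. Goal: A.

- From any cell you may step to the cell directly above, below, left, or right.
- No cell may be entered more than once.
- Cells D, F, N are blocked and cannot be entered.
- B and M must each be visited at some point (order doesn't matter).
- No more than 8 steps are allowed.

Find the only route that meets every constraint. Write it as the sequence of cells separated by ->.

The budget equals the shortest possible length, so every move has to be on a shortest route through the required cells.
Route from I: down to L, right to M, up to J, right to K, 2× up (reaching C), 2× left (reaching A) — 8 moves in all.
Check: all required cells visited; 8 ≤ 8 moves.

I -> L -> M -> J -> K -> H -> C -> B -> A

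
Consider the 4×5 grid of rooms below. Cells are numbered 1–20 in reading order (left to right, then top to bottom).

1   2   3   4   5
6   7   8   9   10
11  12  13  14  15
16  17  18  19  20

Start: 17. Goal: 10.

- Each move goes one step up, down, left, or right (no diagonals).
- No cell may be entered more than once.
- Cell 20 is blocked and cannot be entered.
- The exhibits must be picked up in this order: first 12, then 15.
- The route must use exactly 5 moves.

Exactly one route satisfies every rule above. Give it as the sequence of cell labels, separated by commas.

The waypoints must appear in the order 12, 15, with no cell reused.
Route from 17: up to 12, 3× right (reaching 15), up to 10 — 5 moves in all.
Check: order respected (12 at step 1, 15 at step 4); 5 moves as required.

17, 12, 13, 14, 15, 10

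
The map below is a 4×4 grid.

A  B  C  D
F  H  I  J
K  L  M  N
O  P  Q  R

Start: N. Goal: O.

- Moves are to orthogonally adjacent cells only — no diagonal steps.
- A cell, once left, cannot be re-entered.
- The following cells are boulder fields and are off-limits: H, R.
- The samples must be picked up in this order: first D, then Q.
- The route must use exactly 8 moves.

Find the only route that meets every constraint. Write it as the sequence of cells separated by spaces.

The waypoints must appear in the order D, Q, with no cell reused.
Route from N: 2× up (reaching D), left to C, 3× down (reaching Q), 2× left (reaching O) — 8 moves in all.
Check: order respected (D at step 2, Q at step 6); 8 moves as required.

N J D C I M Q P O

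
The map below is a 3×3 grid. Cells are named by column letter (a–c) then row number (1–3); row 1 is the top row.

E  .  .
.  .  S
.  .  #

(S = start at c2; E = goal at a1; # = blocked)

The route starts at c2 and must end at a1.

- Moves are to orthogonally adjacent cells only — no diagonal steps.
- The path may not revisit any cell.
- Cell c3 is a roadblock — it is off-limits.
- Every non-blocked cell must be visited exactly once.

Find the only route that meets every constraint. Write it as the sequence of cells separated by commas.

Need to visit all 8 open cells exactly once, starting at c2 and ending at a1.
Route from c2: up to c1, left to b1, 2× down (reaching b3), left to a3, 2× up (reaching a1) — 7 moves in all.
Check: all 8 open cells covered.

c2, c1, b1, b2, b3, a3, a2, a1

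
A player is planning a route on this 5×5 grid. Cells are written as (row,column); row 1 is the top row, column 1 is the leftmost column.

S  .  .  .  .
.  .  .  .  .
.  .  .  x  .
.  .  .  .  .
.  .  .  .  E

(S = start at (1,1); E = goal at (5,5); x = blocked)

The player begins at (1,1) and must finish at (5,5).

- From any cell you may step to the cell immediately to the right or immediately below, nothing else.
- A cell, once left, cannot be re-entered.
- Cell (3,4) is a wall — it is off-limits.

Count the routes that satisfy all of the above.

A right/down-only route from (1,1) to (5,5) makes exactly 4 down-moves and 4 right-moves in some order.
With no other constraints that would be C(8,4) = 70 routes.
Subtract routes through each blocked cell (inclusion–exclusion for overlaps): − through (3,4): 30 → 40.
That gives 40 routes.

40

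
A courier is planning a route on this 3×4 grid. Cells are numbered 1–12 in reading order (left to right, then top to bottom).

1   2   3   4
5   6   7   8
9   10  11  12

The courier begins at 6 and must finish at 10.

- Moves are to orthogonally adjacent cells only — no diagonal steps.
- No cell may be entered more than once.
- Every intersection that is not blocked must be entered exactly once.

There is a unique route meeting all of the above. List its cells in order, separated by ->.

6 -> 7 -> 11 -> 12 -> 8 -> 4 -> 3 -> 2 -> 1 -> 5 -> 9 -> 10

Need to visit all 12 open cells exactly once, starting at 6 and ending at 10.
Cell 1 has only two open neighbours (5 and 2), so the path must pass straight through it: one of those is the cell it's entered from and the other is where it exits.
Route from 6: right to 7, down to 11, right to 12, 2× up (reaching 4), 3× left (reaching 1), 2× down (reaching 9), right to 10 — 11 moves in all.
Check: all 12 open cells covered.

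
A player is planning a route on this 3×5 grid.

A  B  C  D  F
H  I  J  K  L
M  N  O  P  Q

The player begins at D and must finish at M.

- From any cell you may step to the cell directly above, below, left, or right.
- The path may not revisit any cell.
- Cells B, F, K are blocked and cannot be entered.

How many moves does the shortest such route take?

The Manhattan distance from D to M is |1−3| + |4−1| = 5, so at least 5 moves are needed.
A route of 5 moves achieves this: D → C → J → O → N → M.
Since 5 matches the lower bound, it is optimal.

5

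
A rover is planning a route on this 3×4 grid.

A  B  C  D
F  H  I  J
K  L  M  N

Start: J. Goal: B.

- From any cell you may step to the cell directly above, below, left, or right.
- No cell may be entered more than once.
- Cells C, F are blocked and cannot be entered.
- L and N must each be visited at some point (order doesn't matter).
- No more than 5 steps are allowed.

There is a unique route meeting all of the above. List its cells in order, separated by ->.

The 5-move cap with required stops at L, N leaves no slack for detours.
Route from J: down to N, 2× left (reaching L), 2× up (reaching B) — 5 moves in all.
Check: all required cells visited; 5 ≤ 5 moves.

J -> N -> M -> L -> H -> B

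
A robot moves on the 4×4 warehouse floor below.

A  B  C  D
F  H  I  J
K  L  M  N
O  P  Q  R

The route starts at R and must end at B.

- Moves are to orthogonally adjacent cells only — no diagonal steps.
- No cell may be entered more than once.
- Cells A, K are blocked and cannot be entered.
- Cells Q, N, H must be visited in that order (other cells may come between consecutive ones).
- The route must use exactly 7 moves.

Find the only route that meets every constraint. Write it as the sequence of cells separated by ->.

R -> Q -> M -> N -> J -> I -> H -> B

The waypoints must appear in the order Q, N, H, with no cell reused.
Route from R: left 1 to Q, up 1 to M, right 1 to N, up 1 to J, left 2 to H, up 1 to B — 7 moves in all.
Check: order respected (Q at step 1, N at step 3, H at step 6); 7 moves as required.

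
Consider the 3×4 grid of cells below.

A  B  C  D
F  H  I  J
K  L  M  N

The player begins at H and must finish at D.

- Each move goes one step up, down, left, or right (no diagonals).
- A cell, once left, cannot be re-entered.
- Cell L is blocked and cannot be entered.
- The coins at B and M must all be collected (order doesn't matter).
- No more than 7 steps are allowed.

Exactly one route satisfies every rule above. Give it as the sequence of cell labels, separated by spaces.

The 7-move cap with required stops at B, M leaves no slack for detours.
Route from H: up 1 to B, right 1 to C, down 2 to M, right 1 to N, up 2 to D — 7 moves in all.
Check: all required cells visited; 7 ≤ 7 moves.

H B C I M N J D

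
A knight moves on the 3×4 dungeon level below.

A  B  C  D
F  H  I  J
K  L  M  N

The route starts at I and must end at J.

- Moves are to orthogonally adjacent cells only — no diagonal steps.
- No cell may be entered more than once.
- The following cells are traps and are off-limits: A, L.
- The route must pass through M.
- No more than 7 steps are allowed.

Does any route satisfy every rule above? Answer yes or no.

One route that works: I → M → N → J.

yes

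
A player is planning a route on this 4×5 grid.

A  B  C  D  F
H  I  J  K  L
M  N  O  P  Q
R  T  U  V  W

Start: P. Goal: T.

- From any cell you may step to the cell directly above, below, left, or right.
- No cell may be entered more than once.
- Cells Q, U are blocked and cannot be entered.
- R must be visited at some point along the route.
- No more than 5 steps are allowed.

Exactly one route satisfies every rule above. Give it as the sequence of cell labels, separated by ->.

The 5-move cap with required stops at R leaves no slack for detours.
Route from P: left 3 to M, down 1 to R, right 1 to T — 5 moves in all.
Check: all required cells visited; 5 ≤ 5 moves.

P -> O -> N -> M -> R -> T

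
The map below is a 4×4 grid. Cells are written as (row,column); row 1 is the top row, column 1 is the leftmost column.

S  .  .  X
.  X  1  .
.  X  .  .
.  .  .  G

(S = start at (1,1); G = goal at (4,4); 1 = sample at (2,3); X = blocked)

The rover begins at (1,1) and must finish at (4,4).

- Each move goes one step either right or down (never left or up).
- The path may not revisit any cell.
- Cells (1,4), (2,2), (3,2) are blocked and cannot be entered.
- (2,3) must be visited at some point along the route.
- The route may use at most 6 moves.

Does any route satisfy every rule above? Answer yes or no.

One route that works: (1,1) → (1,2) → (1,3) → (2,3) → (3,3) → (4,3) → (4,4).

yes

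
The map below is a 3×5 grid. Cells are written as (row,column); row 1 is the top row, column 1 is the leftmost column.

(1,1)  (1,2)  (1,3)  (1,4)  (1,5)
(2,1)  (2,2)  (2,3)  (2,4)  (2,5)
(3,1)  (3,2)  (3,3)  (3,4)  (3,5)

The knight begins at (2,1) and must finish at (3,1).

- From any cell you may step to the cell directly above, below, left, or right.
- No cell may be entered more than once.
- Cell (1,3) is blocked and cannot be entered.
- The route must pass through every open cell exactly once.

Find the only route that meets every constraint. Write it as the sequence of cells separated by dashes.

(2,1) - (1,1) - (1,2) - (2,2) - (2,3) - (2,4) - (1,4) - (1,5) - (2,5) - (3,5) - (3,4) - (3,3) - (3,2) - (3,1)

Need to visit all 14 open cells exactly once, starting at (2,1) and ending at (3,1).
Cell (3,5) has only two open neighbours ((2,5) and (3,4)), so the path must pass straight through it: one of those is the cell it's entered from and the other is where it exits.
Route from (2,1): up 1 to (1,1), right 1 to (1,2), down 1 to (2,2), right 2 to (2,4), up 1 to (1,4), right 1 to (1,5), down 2 to (3,5), left 4 to (3,1) — 13 moves in all.
Check: all 14 open cells covered.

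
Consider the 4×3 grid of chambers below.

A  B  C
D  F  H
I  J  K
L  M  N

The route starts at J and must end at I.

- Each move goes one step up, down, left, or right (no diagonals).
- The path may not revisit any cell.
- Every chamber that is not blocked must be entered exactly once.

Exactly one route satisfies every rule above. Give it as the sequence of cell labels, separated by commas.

J, F, D, A, B, C, H, K, N, M, L, I

Need to visit all 12 open cells exactly once, starting at J and ending at I.
Cell C has only two open neighbours (H and B), so the path must pass straight through it: one of those is the cell it's entered from and the other is where it exits.
Route from J: up 1 to F, left 1 to D, up 1 to A, right 2 to C, down 3 to N, left 2 to L, up 1 to I — 11 moves in all.
Check: all 12 open cells covered.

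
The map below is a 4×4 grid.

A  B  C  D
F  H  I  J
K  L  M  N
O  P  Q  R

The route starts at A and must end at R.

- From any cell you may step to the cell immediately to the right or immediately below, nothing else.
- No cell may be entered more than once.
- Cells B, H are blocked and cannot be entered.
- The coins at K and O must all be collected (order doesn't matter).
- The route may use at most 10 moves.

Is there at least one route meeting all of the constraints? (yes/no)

yes

One route that works: A → F → K → O → P → Q → R.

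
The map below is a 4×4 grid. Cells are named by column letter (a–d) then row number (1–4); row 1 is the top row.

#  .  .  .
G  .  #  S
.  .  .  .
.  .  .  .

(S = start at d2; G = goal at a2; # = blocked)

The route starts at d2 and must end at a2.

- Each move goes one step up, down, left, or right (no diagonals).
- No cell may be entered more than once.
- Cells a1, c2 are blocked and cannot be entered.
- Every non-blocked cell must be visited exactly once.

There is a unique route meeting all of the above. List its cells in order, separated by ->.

Need to visit all 14 open cells exactly once, starting at d2 and ending at a2.
Route from d2: up to d1, 2× left (reaching b1), 2× down (reaching b3), 2× right (reaching d3), down to d4, 3× left (reaching a4), 2× up (reaching a2) — 13 moves in all.
Check: all 14 open cells covered.

d2 -> d1 -> c1 -> b1 -> b2 -> b3 -> c3 -> d3 -> d4 -> c4 -> b4 -> a4 -> a3 -> a2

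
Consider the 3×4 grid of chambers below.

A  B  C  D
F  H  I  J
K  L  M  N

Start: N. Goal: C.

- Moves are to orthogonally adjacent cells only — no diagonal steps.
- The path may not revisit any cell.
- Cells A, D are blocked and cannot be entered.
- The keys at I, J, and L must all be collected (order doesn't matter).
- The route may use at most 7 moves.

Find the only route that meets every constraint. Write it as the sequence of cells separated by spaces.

N J I M L H B C

The budget equals the shortest possible length, so every move has to be on a shortest route through the required cells.
Route from N: up 1 to J, left 1 to I, down 1 to M, left 1 to L, up 2 to B, right 1 to C — 7 moves in all.
Check: all required cells visited; 7 ≤ 7 moves.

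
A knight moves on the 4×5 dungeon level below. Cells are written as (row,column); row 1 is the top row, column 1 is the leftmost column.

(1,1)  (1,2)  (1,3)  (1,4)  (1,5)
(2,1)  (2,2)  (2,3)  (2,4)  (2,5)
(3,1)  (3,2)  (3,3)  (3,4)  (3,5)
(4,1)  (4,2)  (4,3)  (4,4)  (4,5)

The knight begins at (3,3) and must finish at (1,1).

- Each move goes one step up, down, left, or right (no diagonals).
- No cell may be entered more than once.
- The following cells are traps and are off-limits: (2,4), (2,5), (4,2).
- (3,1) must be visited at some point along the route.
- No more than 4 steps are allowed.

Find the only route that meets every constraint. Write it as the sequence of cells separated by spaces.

(3,3) (3,2) (3,1) (2,1) (1,1)

Any route must reach (3,1) and still end at (1,1) within 4 moves, so the order of the required stops is forced.
Route from (3,3): left 2 to (3,1), up 2 to (1,1) — 4 moves in all.
Check: all required cells visited; 4 ≤ 4 moves.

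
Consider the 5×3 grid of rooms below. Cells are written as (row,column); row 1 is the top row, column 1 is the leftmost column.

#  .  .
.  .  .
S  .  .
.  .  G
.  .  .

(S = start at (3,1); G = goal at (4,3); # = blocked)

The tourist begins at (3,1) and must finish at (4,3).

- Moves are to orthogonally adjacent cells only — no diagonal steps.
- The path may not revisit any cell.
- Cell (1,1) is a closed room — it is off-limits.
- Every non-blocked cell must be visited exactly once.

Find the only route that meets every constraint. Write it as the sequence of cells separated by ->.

Need to visit all 14 open cells exactly once, starting at (3,1) and ending at (4,3).
Cell (5,1) has only two open neighbours ((4,1) and (5,2)), so the path must pass straight through it: one of those is the cell it's entered from and the other is where it exits.
Route from (3,1): up 1 to (2,1), right 1 to (2,2), up 1 to (1,2), right 1 to (1,3), down 2 to (3,3), left 1 to (3,2), down 1 to (4,2), left 1 to (4,1), down 1 to (5,1), right 2 to (5,3), up 1 to (4,3) — 13 moves in all.
Check: all 14 open cells covered.

(3,1) -> (2,1) -> (2,2) -> (1,2) -> (1,3) -> (2,3) -> (3,3) -> (3,2) -> (4,2) -> (4,1) -> (5,1) -> (5,2) -> (5,3) -> (4,3)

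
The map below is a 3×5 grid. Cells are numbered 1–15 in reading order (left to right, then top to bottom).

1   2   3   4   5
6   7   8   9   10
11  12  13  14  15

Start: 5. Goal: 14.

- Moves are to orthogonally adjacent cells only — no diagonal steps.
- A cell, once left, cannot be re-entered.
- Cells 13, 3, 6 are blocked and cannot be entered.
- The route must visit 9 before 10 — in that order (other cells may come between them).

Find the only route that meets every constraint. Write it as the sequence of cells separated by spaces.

5 4 9 10 15 14

The waypoints must appear in the order 9, 10, with no cell reused.
Route from 5: left 1 to 4, down 1 to 9, right 1 to 10, down 1 to 15, left 1 to 14 — 5 moves in all.
Check: order respected (9 at step 2, 10 at step 3).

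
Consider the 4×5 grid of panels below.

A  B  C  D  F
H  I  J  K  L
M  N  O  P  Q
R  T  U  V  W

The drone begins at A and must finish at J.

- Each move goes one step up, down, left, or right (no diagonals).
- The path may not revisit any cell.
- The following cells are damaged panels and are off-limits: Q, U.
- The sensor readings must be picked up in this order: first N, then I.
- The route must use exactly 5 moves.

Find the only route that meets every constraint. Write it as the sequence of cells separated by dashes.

A - H - M - N - I - J

The waypoints must appear in the order N, I, with no cell reused.
Route from A: 2× down (reaching M), right to N, up to I, right to J — 5 moves in all.
Check: order respected (N at step 3, I at step 4); 5 moves as required.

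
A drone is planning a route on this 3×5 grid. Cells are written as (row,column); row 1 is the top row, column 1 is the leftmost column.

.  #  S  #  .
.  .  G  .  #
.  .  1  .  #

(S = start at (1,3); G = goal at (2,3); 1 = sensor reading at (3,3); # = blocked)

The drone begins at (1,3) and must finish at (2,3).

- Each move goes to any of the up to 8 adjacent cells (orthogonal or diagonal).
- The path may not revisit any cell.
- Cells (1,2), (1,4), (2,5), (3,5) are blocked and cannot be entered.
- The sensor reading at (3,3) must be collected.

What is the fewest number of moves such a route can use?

3

Any route passes through (3,3) somewhere between (1,3) and (2,3). Summing Chebyshev distances along the two legs ((1,3) → (3,3) → (2,3)) gives a lower bound of 2 + 1 = 3 moves.
A route of 3 moves achieves this: (1,3) → (2,2) → (3,3) → (2,3).
Since 3 matches the lower bound, it is optimal.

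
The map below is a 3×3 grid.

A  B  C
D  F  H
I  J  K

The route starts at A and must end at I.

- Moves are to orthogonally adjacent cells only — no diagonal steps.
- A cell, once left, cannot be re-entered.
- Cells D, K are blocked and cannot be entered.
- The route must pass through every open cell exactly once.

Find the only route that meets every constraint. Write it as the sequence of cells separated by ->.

Need to visit all 7 open cells exactly once, starting at A and ending at I.
Route from A: right 2 to C, down 1 to H, left 1 to F, down 1 to J, left 1 to I — 6 moves in all.
Check: all 7 open cells covered.

A -> B -> C -> H -> F -> J -> I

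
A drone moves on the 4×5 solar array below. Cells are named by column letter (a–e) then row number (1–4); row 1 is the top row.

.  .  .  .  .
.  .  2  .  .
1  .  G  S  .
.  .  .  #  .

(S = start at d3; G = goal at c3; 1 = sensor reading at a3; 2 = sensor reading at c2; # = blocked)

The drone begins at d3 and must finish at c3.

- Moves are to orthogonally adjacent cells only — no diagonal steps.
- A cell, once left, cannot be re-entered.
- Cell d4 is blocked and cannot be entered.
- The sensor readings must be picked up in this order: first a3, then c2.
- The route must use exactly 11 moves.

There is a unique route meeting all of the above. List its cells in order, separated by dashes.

d3 - d2 - d1 - c1 - b1 - a1 - a2 - a3 - b3 - b2 - c2 - c3

The waypoints must appear in the order a3, c2, with no cell reused.
Route from d3: 2× up (reaching d1), 3× left (reaching a1), 2× down (reaching a3), right to b3, up to b2, right to c2, down to c3 — 11 moves in all.
Check: order respected (1 at step 7, 2 at step 10); 11 moves as required.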